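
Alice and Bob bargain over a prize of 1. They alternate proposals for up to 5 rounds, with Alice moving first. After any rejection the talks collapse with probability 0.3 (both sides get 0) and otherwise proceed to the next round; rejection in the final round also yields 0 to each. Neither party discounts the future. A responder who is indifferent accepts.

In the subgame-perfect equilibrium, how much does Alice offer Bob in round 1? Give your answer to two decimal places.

0.31

Round 5 (Alice proposes): Bob will accept anything ≥ 0, so Alice offers 0 and keeps 1.
Round 4 (Bob proposes): rejecting gives Alice an expected 0.7 × 1 = 0.7. Bob offers 0.7 and keeps 1 − 0.7 = 0.3.
Round 3 (Alice proposes): rejecting gives Bob an expected 0.7 × 0.3 = 0.21; Alice offers that and keeps 0.79.
Round 2 (Bob proposes): rejecting gives Alice an expected 0.7 × 0.79 = 0.553; Bob offers that and keeps 0.447.
Round 1 (Alice proposes): rejecting gives Bob an expected 0.7 × 0.447 = 0.3129, so Alice offers 0.3129, keeping 0.6871.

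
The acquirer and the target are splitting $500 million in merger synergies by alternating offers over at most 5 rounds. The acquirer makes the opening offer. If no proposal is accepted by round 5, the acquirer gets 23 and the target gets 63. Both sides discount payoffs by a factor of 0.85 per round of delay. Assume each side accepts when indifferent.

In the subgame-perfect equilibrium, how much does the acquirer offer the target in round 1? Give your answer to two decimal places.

142.70

Solve by backward induction from round 5.
Round 5 (the acquirer proposes): the target gets 63 if talks fail, so the acquirer offers 63 and keeps 437.
Round 4 (the target proposes): the acquirer can get 437 next round, worth 0.85 × 437 = 371.45 now, so the target offers 371.45, keeping 128.55.
Round 3 (the acquirer proposes): the target can get 128.55 next round, worth 0.85 × 128.55 = 109.2675 now, so the acquirer offers 109.2675, keeping 390.7325.
Round 2 (the target proposes): the acquirer can get 390.7325 next round, worth 0.85 × 390.7325 = 332.122625 now; the target offers that and keeps 167.877375.
Round 1 (the acquirer proposes): the target can get 167.877375 next round, worth 0.85 × 167.877375 = 142.69576875 now. The acquirer offers 142.69576875 and keeps 500 − 142.69576875 = 357.30423125.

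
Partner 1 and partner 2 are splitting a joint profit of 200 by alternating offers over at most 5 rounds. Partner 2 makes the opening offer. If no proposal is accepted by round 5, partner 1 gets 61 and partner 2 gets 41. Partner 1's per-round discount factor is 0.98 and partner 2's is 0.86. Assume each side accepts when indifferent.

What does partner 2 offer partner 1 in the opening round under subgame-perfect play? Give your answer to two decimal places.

Round 5 (partner 2 proposes): partner 1 gets 61 if talks fail, so partner 2 offers 61 and keeps 139.
Round 4 (partner 1 proposes): partner 2 can get 139 next round, worth 0.86 × 139 = 119.54 now; partner 1 offers that and keeps 80.46.
Round 3 (partner 2 proposes): partner 1 can get 80.46 next round, worth 0.98 × 80.46 = 78.8508 now. Partner 2 offers 78.8508 and keeps 200 − 78.8508 = 121.1492.
Round 2 (partner 1 proposes): partner 2 can get 121.1492 next round, worth 0.86 × 121.1492 = 104.188312 now. Partner 1 offers 104.188312 and keeps 200 − 104.188312 = 95.811688.
Round 1 (partner 2 proposes): partner 1 can get 95.811688 next round, worth 0.98 × 95.811688 = 93.89545424 now. Partner 2 offers 93.89545424 and keeps 200 − 93.89545424 = 106.10454576.

93.90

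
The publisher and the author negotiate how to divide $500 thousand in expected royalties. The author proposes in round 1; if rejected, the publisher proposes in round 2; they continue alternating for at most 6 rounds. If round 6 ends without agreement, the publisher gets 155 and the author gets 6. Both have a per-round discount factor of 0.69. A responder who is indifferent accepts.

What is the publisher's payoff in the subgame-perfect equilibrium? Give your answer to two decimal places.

Round 6 (the publisher proposes): the author gets 6 if talks fail, so the publisher offers 6 and keeps 494.
Round 5 (the author proposes): the publisher can get 494 next round, worth 0.69 × 494 = 340.86 now, so the author offers 340.86, keeping 159.14.
Round 4 (the publisher proposes): the author can get 159.14 next round, worth 0.69 × 159.14 = 109.8066 now. The publisher offers 109.8066 and keeps 500 − 109.8066 = 390.1934.
Round 3 (the author proposes): the publisher can get 390.1934 next round, worth 0.69 × 390.1934 = 269.233446 now, so the author offers 269.233446, keeping 230.766554.
Round 2 (the publisher proposes): the author can get 230.766554 next round, worth 0.69 × 230.766554 = 159.22892226 now; the publisher offers that and keeps 340.77107774.
Round 1 (the author proposes): the publisher can get 340.77107774 next round, worth 0.69 × 340.77107774 = 235.1320436406 now; the author offers that and keeps 264.8679563594.

235.13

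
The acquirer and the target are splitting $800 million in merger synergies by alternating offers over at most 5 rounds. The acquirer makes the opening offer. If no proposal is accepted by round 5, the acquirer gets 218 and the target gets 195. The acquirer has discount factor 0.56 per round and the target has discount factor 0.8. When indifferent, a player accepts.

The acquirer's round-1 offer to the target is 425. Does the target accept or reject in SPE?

Reject

Round 5 (the acquirer proposes): the target gets 195 if talks fail, so the acquirer offers 195 and keeps 605.
Round 4 (the target proposes): the acquirer can get 605 next round, worth 0.56 × 605 = 338.8 now, so the target offers 338.8, keeping 461.2.
Round 3 (the acquirer proposes): the target can get 461.2 next round, worth 0.8 × 461.2 = 368.96 now; the acquirer offers that and keeps 431.04.
Round 2 (the target proposes): the acquirer can get 431.04 next round, worth 0.56 × 431.04 = 241.3824 now, so the target offers 241.3824, keeping 558.6176.
So by rejecting in round 1, the target gets 558.6176 next round, worth 0.8 × 558.6176 = 446.89408 now.
Offer 425 < 446.89408, so the target rejects.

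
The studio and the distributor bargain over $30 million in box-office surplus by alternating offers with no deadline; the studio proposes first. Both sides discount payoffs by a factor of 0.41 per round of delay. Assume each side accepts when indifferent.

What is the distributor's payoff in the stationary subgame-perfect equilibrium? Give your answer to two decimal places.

8.72

In a stationary SPE each proposer offers the other exactly their discounted continuation value.
If the studio keeps x when proposing and the distributor keeps y when proposing, then x = 30 − 0.41y and y = 30 − 0.41x.
Solving: x = 30(1 − 0.41) / (1 − 0.41·0.41) = 17.7 / 0.8319 ≈ 21.2766.
The distributor gets 30 − 21.2766 ≈ 8.7234.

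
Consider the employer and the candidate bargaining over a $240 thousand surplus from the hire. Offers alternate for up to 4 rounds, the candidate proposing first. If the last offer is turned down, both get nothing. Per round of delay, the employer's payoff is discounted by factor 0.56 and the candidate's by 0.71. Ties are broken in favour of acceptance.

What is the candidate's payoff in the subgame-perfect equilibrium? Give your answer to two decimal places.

147.59

Round 4 (the employer proposes): rejection yields 0 for the candidate; the employer offers 0 and keeps 240.
Round 3 (the candidate proposes): the employer can get 240 next round, worth 0.56 × 240 = 134.4 now. The candidate offers 134.4 and keeps 240 − 134.4 = 105.6.
Round 2 (the employer proposes): the candidate can get 105.6 next round, worth 0.71 × 105.6 = 74.976 now, so the employer offers 74.976, keeping 165.024.
Round 1 (the candidate proposes): the employer can get 165.024 next round, worth 0.56 × 165.024 = 92.41344 now; the candidate offers that and keeps 147.58656.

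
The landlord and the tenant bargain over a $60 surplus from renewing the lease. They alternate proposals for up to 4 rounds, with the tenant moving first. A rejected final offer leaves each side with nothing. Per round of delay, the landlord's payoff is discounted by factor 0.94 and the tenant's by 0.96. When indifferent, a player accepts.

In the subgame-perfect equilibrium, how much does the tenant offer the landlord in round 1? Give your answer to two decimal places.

53.15

By backward induction:
Round 4 (the landlord proposes): the tenant will accept anything ≥ 0, so the landlord offers 0 and keeps 60.
Round 3 (the tenant proposes): the landlord can get 60 next round, worth 0.94 × 60 = 56.4 now; the tenant offers that and keeps 3.6.
Round 2 (the landlord proposes): the tenant can get 3.6 next round, worth 0.96 × 3.6 = 3.456 now. The landlord offers 3.456 and keeps 60 − 3.456 = 56.544.
Round 1 (the tenant proposes): the landlord can get 56.544 next round, worth 0.94 × 56.544 = 53.15136 now. The tenant offers 53.15136 and keeps 60 − 53.15136 = 6.84864.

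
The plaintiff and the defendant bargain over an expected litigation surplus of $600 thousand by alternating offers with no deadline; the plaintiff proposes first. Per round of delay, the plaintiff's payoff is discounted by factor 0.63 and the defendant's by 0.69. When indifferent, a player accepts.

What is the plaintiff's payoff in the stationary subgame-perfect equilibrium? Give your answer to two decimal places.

In a stationary SPE each proposer offers the other exactly their discounted continuation value.
If the plaintiff keeps x when proposing and the defendant keeps y when proposing, then x = 600 − 0.69y and y = 600 − 0.63x.
Solving: x = 600(1 − 0.69) / (1 − 0.63·0.69) = 186 / 0.5653 ≈ 329.0288.
The defendant gets 600 − 329.0288 ≈ 270.9712.

329.03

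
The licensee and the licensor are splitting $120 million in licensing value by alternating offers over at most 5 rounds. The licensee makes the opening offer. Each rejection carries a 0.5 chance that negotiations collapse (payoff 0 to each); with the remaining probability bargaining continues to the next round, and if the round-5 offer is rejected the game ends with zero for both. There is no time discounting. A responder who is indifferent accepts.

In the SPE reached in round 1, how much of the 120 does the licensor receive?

37.5

Round 5 (the licensee proposes): the licensor will accept anything ≥ 0, so the licensee offers 0 and keeps 120.
Round 4 (the licensor proposes): rejecting gives the licensee an expected 0.5 × 120 = 60. The licensor offers 60 and keeps 120 − 60 = 60.
Round 3 (the licensee proposes): rejecting gives the licensor an expected 0.5 × 60 = 30. The licensee offers 30 and keeps 120 − 30 = 90.
Round 2 (the licensor proposes): rejecting gives the licensee an expected 0.5 × 90 = 45; the licensor offers that and keeps 75.
Round 1 (the licensee proposes): rejecting gives the licensor an expected 0.5 × 75 = 37.5; the licensee offers that and keeps 82.5.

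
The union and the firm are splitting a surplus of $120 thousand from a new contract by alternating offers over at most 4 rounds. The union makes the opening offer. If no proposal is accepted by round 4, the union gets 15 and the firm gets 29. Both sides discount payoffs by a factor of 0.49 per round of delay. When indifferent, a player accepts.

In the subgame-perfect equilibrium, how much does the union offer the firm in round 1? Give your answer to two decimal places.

Round 4 (the firm proposes): the union gets 15 if talks fail, so the firm offers 15 and keeps 105.
Round 3 (the union proposes): the firm can get 105 next round, worth 0.49 × 105 = 51.45 now, so the union offers 51.45, keeping 68.55.
Round 2 (the firm proposes): the union can get 68.55 next round, worth 0.49 × 68.55 = 33.5895 now; the firm offers that and keeps 86.4105.
Round 1 (the union proposes): the firm can get 86.4105 next round, worth 0.49 × 86.4105 = 42.341145 now; the union offers that and keeps 77.658855.

42.34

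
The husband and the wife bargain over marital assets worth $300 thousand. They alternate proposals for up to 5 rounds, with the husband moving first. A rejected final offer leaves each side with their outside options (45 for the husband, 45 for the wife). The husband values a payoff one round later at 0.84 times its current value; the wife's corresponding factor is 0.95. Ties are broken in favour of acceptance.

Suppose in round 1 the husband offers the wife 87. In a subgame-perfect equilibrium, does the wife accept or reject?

Round 5 (the husband proposes): the wife gets 45 if talks fail, so the husband offers 45 and keeps 255.
Round 4 (the wife proposes): the husband can get 255 next round, worth 0.84 × 255 = 214.2 now. The wife offers 214.2 and keeps 300 − 214.2 = 85.8.
Round 3 (the husband proposes): the wife can get 85.8 next round, worth 0.95 × 85.8 = 81.51 now, so the husband offers 81.51, keeping 218.49.
Round 2 (the wife proposes): the husband can get 218.49 next round, worth 0.84 × 218.49 = 183.5316 now; the wife offers that and keeps 116.4684.
So by rejecting in round 1, the wife gets 116.4684 next round, worth 0.95 × 116.4684 = 110.64498 now.
Offer 87 < 110.64498, so the wife rejects.

Reject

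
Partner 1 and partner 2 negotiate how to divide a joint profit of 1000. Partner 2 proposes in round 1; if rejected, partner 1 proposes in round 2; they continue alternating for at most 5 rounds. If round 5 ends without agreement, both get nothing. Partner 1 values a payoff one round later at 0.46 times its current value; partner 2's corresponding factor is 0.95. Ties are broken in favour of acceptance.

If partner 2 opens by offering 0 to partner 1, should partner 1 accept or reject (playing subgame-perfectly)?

Round 5 (partner 2 proposes): partner 1 will accept anything ≥ 0, so partner 2 offers 0 and keeps 1000.
Round 4 (partner 1 proposes): partner 2 can get 1000 next round, worth 0.95 × 1000 = 950 now; partner 1 offers that and keeps 50.
Round 3 (partner 2 proposes): partner 1 can get 50 next round, worth 0.46 × 50 = 23 now; partner 2 offers that and keeps 977.
Round 2 (partner 1 proposes): partner 2 can get 977 next round, worth 0.95 × 977 = 928.15 now. Partner 1 offers 928.15 and keeps 1000 − 928.15 = 71.85.
So by rejecting in round 1, partner 1 gets 71.85 next round, worth 0.46 × 71.85 = 33.051 now.
Offer 0 < 33.051, so partner 1 rejects.

Reject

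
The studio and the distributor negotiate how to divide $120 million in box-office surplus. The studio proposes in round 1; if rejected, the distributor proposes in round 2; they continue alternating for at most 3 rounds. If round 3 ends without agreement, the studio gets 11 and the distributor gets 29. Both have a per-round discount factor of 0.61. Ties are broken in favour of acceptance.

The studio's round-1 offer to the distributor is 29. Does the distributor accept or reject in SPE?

Round 3 (the studio proposes): the distributor gets 29 if talks fail, so the studio offers 29 and keeps 91.
Round 2 (the distributor proposes): the studio can get 91 next round, worth 0.61 × 91 = 55.51 now. The distributor offers 55.51 and keeps 120 − 55.51 = 64.49.
So by rejecting in round 1, the distributor gets 64.49 next round, worth 0.61 × 64.49 = 39.3389 now.
Offer 29 < 39.3389, so the distributor rejects.

Reject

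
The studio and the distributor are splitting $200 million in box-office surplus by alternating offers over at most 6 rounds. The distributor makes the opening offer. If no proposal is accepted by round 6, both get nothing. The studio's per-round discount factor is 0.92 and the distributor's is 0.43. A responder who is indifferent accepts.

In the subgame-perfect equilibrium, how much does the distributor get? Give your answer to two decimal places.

Round 6 (the studio proposes): the distributor will accept anything ≥ 0, so the studio offers 0 and keeps 200.
Round 5 (the distributor proposes): the studio can get 200 next round, worth 0.92 × 200 = 184 now, so the distributor offers 184, keeping 16.
Round 4 (the studio proposes): the distributor can get 16 next round, worth 0.43 × 16 = 6.88 now, so the studio offers 6.88, keeping 193.12.
Round 3 (the distributor proposes): the studio can get 193.12 next round, worth 0.92 × 193.12 = 177.6704 now; the distributor offers that and keeps 22.3296.
Round 2 (the studio proposes): the distributor can get 22.3296 next round, worth 0.43 × 22.3296 = 9.601728 now, so the studio offers 9.601728, keeping 190.398272.
Round 1 (the distributor proposes): the studio can get 190.398272 next round, worth 0.92 × 190.398272 = 175.16641024 now, so the distributor offers 175.16641024, keeping 24.83358976.

24.83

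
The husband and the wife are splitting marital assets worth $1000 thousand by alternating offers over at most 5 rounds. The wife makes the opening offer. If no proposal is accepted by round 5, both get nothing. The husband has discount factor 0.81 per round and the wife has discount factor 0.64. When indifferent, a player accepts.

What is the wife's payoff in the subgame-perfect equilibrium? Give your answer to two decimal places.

557.23

Round 5 (the wife proposes): rejection yields 0 for the husband; the wife offers 0 and keeps 1000.
Round 4 (the husband proposes): the wife can get 1000 next round, worth 0.64 × 1000 = 640 now; the husband offers that and keeps 360.
Round 3 (the wife proposes): the husband can get 360 next round, worth 0.81 × 360 = 291.6 now; the wife offers that and keeps 708.4.
Round 2 (the husband proposes): the wife can get 708.4 next round, worth 0.64 × 708.4 = 453.376 now, so the husband offers 453.376, keeping 546.624.
Round 1 (the wife proposes): the husband can get 546.624 next round, worth 0.81 × 546.624 = 442.76544 now, so the wife offers 442.76544, keeping 557.23456.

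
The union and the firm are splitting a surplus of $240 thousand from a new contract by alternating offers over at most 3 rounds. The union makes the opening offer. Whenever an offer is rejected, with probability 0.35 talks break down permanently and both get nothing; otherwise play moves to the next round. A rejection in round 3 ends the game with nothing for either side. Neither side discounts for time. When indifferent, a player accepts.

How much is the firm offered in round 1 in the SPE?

Round 3 (the union proposes): rejection yields 0 for the firm; the union offers 0 and keeps 240.
Round 2 (the firm proposes): rejecting gives the union an expected 0.65 × 240 = 156. The firm offers 156 and keeps 240 − 156 = 84.
Round 1 (the union proposes): rejecting gives the firm an expected 0.65 × 84 = 54.6, so the union offers 54.6, keeping 185.4.

54.6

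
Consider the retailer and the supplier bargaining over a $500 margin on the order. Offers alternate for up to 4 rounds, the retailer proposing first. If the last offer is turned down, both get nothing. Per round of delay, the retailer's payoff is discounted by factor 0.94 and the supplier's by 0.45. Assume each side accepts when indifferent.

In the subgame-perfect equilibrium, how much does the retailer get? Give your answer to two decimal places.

Solve by backward induction from round 4.
Round 4 (the supplier proposes): the retailer will accept anything ≥ 0, so the supplier offers 0 and keeps 500.
Round 3 (the retailer proposes): the supplier can get 500 next round, worth 0.45 × 500 = 225 now; the retailer offers that and keeps 275.
Round 2 (the supplier proposes): the retailer can get 275 next round, worth 0.94 × 275 = 258.5 now, so the supplier offers 258.5, keeping 241.5.
Round 1 (the retailer proposes): the supplier can get 241.5 next round, worth 0.45 × 241.5 = 108.675 now. The retailer offers 108.675 and keeps 500 − 108.675 = 391.325.

391.33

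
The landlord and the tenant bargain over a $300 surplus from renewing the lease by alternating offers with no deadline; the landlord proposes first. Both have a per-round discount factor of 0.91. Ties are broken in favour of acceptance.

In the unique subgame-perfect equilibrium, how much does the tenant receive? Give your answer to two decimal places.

142.93

Let x be the landlord's share when the landlord proposes and y be the tenant's share when the tenant proposes.
The tenant accepts iff offered ≥ 0.91·y, so x = 300 − 0.91y. Symmetrically y = 300 − 0.91x.
Substituting: x = 300 − 0.91(300 − 0.91x), giving x(1 − 0.91·0.91) = 300(1 − 0.91).
So x = 300 × 0.09 / 0.1719 ≈ 157.0681, and the tenant receives 300 − x ≈ 142.9319.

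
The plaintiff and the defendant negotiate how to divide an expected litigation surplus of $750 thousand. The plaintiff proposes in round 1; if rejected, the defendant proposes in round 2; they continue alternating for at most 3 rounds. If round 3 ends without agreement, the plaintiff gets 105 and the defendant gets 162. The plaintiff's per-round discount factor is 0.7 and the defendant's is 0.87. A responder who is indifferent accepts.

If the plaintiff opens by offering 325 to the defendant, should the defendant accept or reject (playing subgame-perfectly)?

Round 3 (the plaintiff proposes): the defendant gets 162 if talks fail, so the plaintiff offers 162 and keeps 588.
Round 2 (the defendant proposes): the plaintiff can get 588 next round, worth 0.7 × 588 = 411.6 now. The defendant offers 411.6 and keeps 750 − 411.6 = 338.4.
So by rejecting in round 1, the defendant gets 338.4 next round, worth 0.87 × 338.4 = 294.408 now.
Offer 325 ≥ 294.408, so the defendant accepts.

Accept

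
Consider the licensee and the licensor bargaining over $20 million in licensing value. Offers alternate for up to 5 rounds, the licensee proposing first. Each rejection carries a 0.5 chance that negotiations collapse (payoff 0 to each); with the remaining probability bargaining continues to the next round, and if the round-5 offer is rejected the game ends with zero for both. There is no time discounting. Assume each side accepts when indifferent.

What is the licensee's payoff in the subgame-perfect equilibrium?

Round 5 (the licensee proposes): rejection yields 0 for the licensor; the licensee offers 0 and keeps 20.
Round 4 (the licensor proposes): rejecting gives the licensee an expected 0.5 × 20 = 10. The licensor offers 10 and keeps 20 − 10 = 10.
Round 3 (the licensee proposes): rejecting gives the licensor an expected 0.5 × 10 = 5; the licensee offers that and keeps 15.
Round 2 (the licensor proposes): rejecting gives the licensee an expected 0.5 × 15 = 7.5. The licensor offers 7.5 and keeps 20 − 7.5 = 12.5.
Round 1 (the licensee proposes): rejecting gives the licensor an expected 0.5 × 12.5 = 6.25, so the licensee offers 6.25, keeping 13.75.

13.75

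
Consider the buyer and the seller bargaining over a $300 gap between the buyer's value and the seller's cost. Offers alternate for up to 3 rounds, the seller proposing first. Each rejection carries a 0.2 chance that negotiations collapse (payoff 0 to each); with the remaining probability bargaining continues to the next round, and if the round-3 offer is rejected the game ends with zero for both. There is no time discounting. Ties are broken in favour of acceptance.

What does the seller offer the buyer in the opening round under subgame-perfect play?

48

By backward induction:
Round 3 (the seller proposes): the buyer will accept anything ≥ 0, so the seller offers 0 and keeps 300.
Round 2 (the buyer proposes): rejecting gives the seller an expected 0.8 × 300 = 240. The buyer offers 240 and keeps 300 − 240 = 60.
Round 1 (the seller proposes): rejecting gives the buyer an expected 0.8 × 60 = 48. The seller offers 48 and keeps 300 − 48 = 252.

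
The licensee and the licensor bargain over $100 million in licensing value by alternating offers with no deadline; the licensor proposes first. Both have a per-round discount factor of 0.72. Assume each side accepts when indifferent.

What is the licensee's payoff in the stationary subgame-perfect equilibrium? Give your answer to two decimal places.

41.86

Let x be the licensor's share when the licensor proposes and y be the licensee's share when the licensee proposes.
The licensee accepts iff offered ≥ 0.72·y, so x = 100 − 0.72y. Symmetrically y = 100 − 0.72x.
Substituting: x = 100 − 0.72(100 − 0.72x), giving x(1 − 0.72·0.72) = 100(1 − 0.72).
So x = 100 × 0.28 / 0.4816 ≈ 58.1395, and the licensee receives 100 − x ≈ 41.8605.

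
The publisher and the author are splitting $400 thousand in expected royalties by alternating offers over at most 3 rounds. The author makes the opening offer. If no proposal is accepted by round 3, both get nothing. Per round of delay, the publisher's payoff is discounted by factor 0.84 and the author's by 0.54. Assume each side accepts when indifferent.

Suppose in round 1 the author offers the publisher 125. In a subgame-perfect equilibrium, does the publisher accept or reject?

Round 3 (the author proposes): rejection yields 0 for the publisher; the author offers 0 and keeps 400.
Round 2 (the publisher proposes): the author can get 400 next round, worth 0.54 × 400 = 216 now; the publisher offers that and keeps 184.
So by rejecting in round 1, the publisher gets 184 next round, worth 0.84 × 184 = 154.56 now.
Offer 125 < 154.56, so the publisher rejects.

Reject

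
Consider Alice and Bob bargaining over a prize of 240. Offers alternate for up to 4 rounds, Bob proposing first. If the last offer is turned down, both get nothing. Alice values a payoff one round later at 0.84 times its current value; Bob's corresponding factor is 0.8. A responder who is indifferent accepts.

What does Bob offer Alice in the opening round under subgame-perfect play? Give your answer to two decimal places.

175.80

Work backward from the last round.
Round 4 (Alice proposes): Bob will accept anything ≥ 0, so Alice offers 0 and keeps 240.
Round 3 (Bob proposes): Alice can get 240 next round, worth 0.84 × 240 = 201.6 now, so Bob offers 201.6, keeping 38.4.
Round 2 (Alice proposes): Bob can get 38.4 next round, worth 0.8 × 38.4 = 30.72 now; Alice offers that and keeps 209.28.
Round 1 (Bob proposes): Alice can get 209.28 next round, worth 0.84 × 209.28 = 175.7952 now, so Bob offers 175.7952, keeping 64.2048.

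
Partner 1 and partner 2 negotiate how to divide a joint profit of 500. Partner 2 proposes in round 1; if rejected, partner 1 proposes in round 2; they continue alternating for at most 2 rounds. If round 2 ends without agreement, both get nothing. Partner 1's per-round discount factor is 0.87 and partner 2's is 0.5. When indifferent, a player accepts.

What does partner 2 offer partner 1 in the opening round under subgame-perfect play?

Round 2 (partner 1 proposes): rejection yields 0 for partner 2; partner 1 offers 0 and keeps 500.
Round 1 (partner 2 proposes): partner 1 can get 500 next round, worth 0.87 × 500 = 435 now. Partner 2 offers 435 and keeps 500 − 435 = 65.

435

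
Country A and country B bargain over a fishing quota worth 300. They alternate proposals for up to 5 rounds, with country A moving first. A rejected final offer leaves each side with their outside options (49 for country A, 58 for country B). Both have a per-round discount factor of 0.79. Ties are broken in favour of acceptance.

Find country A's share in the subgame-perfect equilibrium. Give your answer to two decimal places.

Round 5 (country A proposes): country B gets 58 if talks fail, so country A offers 58 and keeps 242.
Round 4 (country B proposes): country A can get 242 next round, worth 0.79 × 242 = 191.18 now; country B offers that and keeps 108.82.
Round 3 (country A proposes): country B can get 108.82 next round, worth 0.79 × 108.82 = 85.9678 now; country A offers that and keeps 214.0322.
Round 2 (country B proposes): country A can get 214.0322 next round, worth 0.79 × 214.0322 = 169.085438 now. Country B offers 169.085438 and keeps 300 − 169.085438 = 130.914562.
Round 1 (country A proposes): country B can get 130.914562 next round, worth 0.79 × 130.914562 = 103.42250398 now. Country A offers 103.42250398 and keeps 300 − 103.42250398 = 196.57749602.

196.58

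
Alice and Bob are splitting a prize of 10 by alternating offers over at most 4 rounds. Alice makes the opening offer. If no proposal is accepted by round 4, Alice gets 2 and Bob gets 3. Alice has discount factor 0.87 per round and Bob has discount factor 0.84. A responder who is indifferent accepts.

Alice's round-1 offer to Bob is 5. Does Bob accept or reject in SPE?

Round 4 (Bob proposes): Alice gets 2 if talks fail, so Bob offers 2 and keeps 8.
Round 3 (Alice proposes): Bob can get 8 next round, worth 0.84 × 8 = 6.72 now; Alice offers that and keeps 3.28.
Round 2 (Bob proposes): Alice can get 3.28 next round, worth 0.87 × 3.28 = 2.8536 now. Bob offers 2.8536 and keeps 10 − 2.8536 = 7.1464.
So by rejecting in round 1, Bob gets 7.1464 next round, worth 0.84 × 7.1464 = 6.002976 now.
Offer 5 < 6.002976, so Bob rejects.

Reject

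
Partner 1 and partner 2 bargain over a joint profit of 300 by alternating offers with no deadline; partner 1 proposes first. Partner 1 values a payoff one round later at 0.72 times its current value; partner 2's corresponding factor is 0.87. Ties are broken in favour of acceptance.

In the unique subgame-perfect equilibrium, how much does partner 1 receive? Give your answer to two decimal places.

104.39

In a stationary SPE each proposer offers the other exactly their discounted continuation value.
If partner 1 keeps x when proposing and partner 2 keeps y when proposing, then x = 300 − 0.87y and y = 300 − 0.72x.
Solving: x = 300(1 − 0.87) / (1 − 0.72·0.87) = 39 / 0.3736 ≈ 104.3897.
Partner 2 gets 300 − 104.3897 ≈ 195.6103.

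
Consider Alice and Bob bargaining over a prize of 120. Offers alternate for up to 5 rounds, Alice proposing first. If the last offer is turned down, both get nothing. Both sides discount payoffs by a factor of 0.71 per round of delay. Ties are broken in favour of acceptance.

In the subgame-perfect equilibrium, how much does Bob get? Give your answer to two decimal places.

Round 5 (Alice proposes): Bob will accept anything ≥ 0, so Alice offers 0 and keeps 120.
Round 4 (Bob proposes): Alice can get 120 next round, worth 0.71 × 120 = 85.2 now. Bob offers 85.2 and keeps 120 − 85.2 = 34.8.
Round 3 (Alice proposes): Bob can get 34.8 next round, worth 0.71 × 34.8 = 24.708 now. Alice offers 24.708 and keeps 120 − 24.708 = 95.292.
Round 2 (Bob proposes): Alice can get 95.292 next round, worth 0.71 × 95.292 = 67.65732 now, so Bob offers 67.65732, keeping 52.34268.
Round 1 (Alice proposes): Bob can get 52.34268 next round, worth 0.71 × 52.34268 = 37.1633028 now. Alice offers 37.1633028 and keeps 120 − 37.1633028 = 82.8366972.

37.16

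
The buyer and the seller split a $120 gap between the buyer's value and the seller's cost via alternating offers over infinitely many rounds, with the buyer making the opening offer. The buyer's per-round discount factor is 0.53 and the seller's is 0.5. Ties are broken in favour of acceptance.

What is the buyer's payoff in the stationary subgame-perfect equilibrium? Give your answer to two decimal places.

Let x be the buyer's share when the buyer proposes and y be the seller's share when the seller proposes.
The seller accepts iff offered ≥ 0.5·y, so x = 120 − 0.5y. Symmetrically y = 120 − 0.53x.
Substituting: x = 120 − 0.5(120 − 0.53x), giving x(1 − 0.53·0.5) = 120(1 − 0.5).
So x = 120 × 0.5 / 0.735 ≈ 81.6327, and the seller receives 120 − x ≈ 38.3673.

81.63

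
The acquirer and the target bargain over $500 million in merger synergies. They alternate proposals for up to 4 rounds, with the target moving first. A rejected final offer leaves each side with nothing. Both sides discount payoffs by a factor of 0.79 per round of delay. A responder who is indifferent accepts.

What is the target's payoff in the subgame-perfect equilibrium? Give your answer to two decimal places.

By backward induction:
Round 4 (the acquirer proposes): rejection yields 0 for the target; the acquirer offers 0 and keeps 500.
Round 3 (the target proposes): the acquirer can get 500 next round, worth 0.79 × 500 = 395 now, so the target offers 395, keeping 105.
Round 2 (the acquirer proposes): the target can get 105 next round, worth 0.79 × 105 = 82.95 now, so the acquirer offers 82.95, keeping 417.05.
Round 1 (the target proposes): the acquirer can get 417.05 next round, worth 0.79 × 417.05 = 329.4695 now. The target offers 329.4695 and keeps 500 − 329.4695 = 170.5305.

170.53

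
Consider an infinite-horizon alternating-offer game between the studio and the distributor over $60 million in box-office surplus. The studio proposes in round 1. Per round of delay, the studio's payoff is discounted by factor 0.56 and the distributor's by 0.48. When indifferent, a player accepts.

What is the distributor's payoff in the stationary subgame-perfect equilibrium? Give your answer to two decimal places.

17.33

In a stationary SPE each proposer offers the other exactly their discounted continuation value.
If the studio keeps x when proposing and the distributor keeps y when proposing, then x = 60 − 0.48y and y = 60 − 0.56x.
Solving: x = 60(1 − 0.48) / (1 − 0.56·0.48) = 31.2 / 0.7312 ≈ 42.6696.
The distributor gets 60 − 42.6696 ≈ 17.3304.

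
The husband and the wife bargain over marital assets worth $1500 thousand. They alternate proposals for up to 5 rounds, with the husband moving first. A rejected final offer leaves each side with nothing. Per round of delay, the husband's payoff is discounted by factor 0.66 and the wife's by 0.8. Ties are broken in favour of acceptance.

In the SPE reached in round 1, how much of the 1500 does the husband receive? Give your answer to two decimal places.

876.58

Round 5 (the husband proposes): rejection yields 0 for the wife; the husband offers 0 and keeps 1500.
Round 4 (the wife proposes): the husband can get 1500 next round, worth 0.66 × 1500 = 990 now, so the wife offers 990, keeping 510.
Round 3 (the husband proposes): the wife can get 510 next round, worth 0.8 × 510 = 408 now, so the husband offers 408, keeping 1092.
Round 2 (the wife proposes): the husband can get 1092 next round, worth 0.66 × 1092 = 720.72 now, so the wife offers 720.72, keeping 779.28.
Round 1 (the husband proposes): the wife can get 779.28 next round, worth 0.8 × 779.28 = 623.424 now; the husband offers that and keeps 876.576.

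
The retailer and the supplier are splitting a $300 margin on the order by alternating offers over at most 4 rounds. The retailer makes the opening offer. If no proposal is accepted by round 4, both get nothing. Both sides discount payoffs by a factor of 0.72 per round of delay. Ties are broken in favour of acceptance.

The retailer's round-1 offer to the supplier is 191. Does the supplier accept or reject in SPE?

Round 4 (the supplier proposes): rejection yields 0 for the retailer; the supplier offers 0 and keeps 300.
Round 3 (the retailer proposes): the supplier can get 300 next round, worth 0.72 × 300 = 216 now; the retailer offers that and keeps 84.
Round 2 (the supplier proposes): the retailer can get 84 next round, worth 0.72 × 84 = 60.48 now, so the supplier offers 60.48, keeping 239.52.
So by rejecting in round 1, the supplier gets 239.52 next round, worth 0.72 × 239.52 = 172.4544 now.
Offer 191 ≥ 172.4544, so the supplier accepts.

Accept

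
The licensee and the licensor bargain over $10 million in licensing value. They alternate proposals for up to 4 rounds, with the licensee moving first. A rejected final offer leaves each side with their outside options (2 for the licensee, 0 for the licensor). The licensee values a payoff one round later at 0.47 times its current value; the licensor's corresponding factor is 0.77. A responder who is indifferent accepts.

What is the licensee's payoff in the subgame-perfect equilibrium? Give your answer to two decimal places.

Work backward from the last round.
Round 4 (the licensor proposes): the licensee gets 2 if talks fail, so the licensor offers 2 and keeps 8.
Round 3 (the licensee proposes): the licensor can get 8 next round, worth 0.77 × 8 = 6.16 now. The licensee offers 6.16 and keeps 10 − 6.16 = 3.84.
Round 2 (the licensor proposes): the licensee can get 3.84 next round, worth 0.47 × 3.84 = 1.8048 now, so the licensor offers 1.8048, keeping 8.1952.
Round 1 (the licensee proposes): the licensor can get 8.1952 next round, worth 0.77 × 8.1952 = 6.310304 now; the licensee offers that and keeps 3.689696.

3.69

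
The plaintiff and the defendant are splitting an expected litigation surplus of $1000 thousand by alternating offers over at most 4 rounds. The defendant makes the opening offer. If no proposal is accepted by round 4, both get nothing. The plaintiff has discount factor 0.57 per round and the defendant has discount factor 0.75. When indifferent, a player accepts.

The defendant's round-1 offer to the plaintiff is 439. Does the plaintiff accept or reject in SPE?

Accept

Work out the plaintiff's continuation value if the offer is rejected.
Round 4 (the plaintiff proposes): the defendant will accept anything ≥ 0, so the plaintiff offers 0 and keeps 1000.
Round 3 (the defendant proposes): the plaintiff can get 1000 next round, worth 0.57 × 1000 = 570 now. The defendant offers 570 and keeps 1000 − 570 = 430.
Round 2 (the plaintiff proposes): the defendant can get 430 next round, worth 0.75 × 430 = 322.5 now, so the plaintiff offers 322.5, keeping 677.5.
So by rejecting in round 1, the plaintiff gets 677.5 next round, worth 0.57 × 677.5 = 386.175 now.
Offer 439 ≥ 386.175, so the plaintiff accepts.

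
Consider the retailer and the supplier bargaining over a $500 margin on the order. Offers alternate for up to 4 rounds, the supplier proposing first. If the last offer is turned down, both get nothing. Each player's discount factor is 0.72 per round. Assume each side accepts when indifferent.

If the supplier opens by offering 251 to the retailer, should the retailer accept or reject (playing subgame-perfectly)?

Reject

Work out the retailer's continuation value if the offer is rejected.
Round 4 (the retailer proposes): the supplier will accept anything ≥ 0, so the retailer offers 0 and keeps 500.
Round 3 (the supplier proposes): the retailer can get 500 next round, worth 0.72 × 500 = 360 now; the supplier offers that and keeps 140.
Round 2 (the retailer proposes): the supplier can get 140 next round, worth 0.72 × 140 = 100.8 now; the retailer offers that and keeps 399.2.
So by rejecting in round 1, the retailer gets 399.2 next round, worth 0.72 × 399.2 = 287.424 now.
Offer 251 < 287.424, so the retailer rejects.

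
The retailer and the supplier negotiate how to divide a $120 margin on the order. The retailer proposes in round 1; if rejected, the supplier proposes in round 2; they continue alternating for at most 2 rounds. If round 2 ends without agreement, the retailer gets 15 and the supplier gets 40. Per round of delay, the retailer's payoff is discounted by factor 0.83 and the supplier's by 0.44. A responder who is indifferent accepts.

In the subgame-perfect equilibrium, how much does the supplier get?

Round 2 (the supplier proposes): the retailer gets 15 if talks fail, so the supplier offers 15 and keeps 105.
Round 1 (the retailer proposes): the supplier can get 105 next round, worth 0.44 × 105 = 46.2 now. The retailer offers 46.2 and keeps 120 − 46.2 = 73.8.

46.2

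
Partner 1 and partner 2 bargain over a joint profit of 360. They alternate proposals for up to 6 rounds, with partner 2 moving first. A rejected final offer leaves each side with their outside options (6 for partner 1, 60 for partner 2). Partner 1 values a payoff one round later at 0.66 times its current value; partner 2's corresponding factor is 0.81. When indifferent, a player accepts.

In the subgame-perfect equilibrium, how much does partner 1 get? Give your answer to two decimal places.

125.87

Round 6 (partner 1 proposes): partner 2 gets 60 if talks fail, so partner 1 offers 60 and keeps 300.
Round 5 (partner 2 proposes): partner 1 can get 300 next round, worth 0.66 × 300 = 198 now. Partner 2 offers 198 and keeps 360 − 198 = 162.
Round 4 (partner 1 proposes): partner 2 can get 162 next round, worth 0.81 × 162 = 131.22 now; partner 1 offers that and keeps 228.78.
Round 3 (partner 2 proposes): partner 1 can get 228.78 next round, worth 0.66 × 228.78 = 150.9948 now, so partner 2 offers 150.9948, keeping 209.0052.
Round 2 (partner 1 proposes): partner 2 can get 209.0052 next round, worth 0.81 × 209.0052 = 169.294212 now, so partner 1 offers 169.294212, keeping 190.705788.
Round 1 (partner 2 proposes): partner 1 can get 190.705788 next round, worth 0.66 × 190.705788 = 125.86582008 now, so partner 2 offers 125.86582008, keeping 234.13417992.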